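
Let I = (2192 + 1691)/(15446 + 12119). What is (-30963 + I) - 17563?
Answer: -1337615307/27565 ≈ -48526.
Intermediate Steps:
I = 3883/27565 ≈ 0.14087
(-30963 + I) - 17563 = (-30963 + 3883/27565) - 17563 = -853491212/27565 - 17563 = -1337615307/27565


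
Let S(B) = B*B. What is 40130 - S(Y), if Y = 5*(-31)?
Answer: 16105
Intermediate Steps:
Y = -155
S(B) = B²
40130 - S(Y) = 40130 - 1*(-155)² = 40130 - 1*24025 = 40130 - 24025 = 16105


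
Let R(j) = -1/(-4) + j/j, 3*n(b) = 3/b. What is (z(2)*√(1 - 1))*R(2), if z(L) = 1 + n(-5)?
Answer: 0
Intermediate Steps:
n(b) = 1/b (n(b) = (3/b)/3 = 1/b)
R(j) = 5/4 (R(j) = -1*(-¼) + 1 = ¼ + 1 = 5/4)
z(L) = ⅘ (z(L) = 1 + 1/(-5) = 1 - ⅕ = ⅘)
(z(2)*√(1 - 1))*R(2) = (4*√(1 - 1)/5)*(5/4) = (4*√0/5)*(5/4) = ((⅘)*0)*(5/4) = 0*(5/4) = 0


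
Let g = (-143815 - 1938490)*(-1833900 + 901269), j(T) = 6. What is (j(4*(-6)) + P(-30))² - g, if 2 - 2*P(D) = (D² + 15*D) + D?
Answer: -1942022153246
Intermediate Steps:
P(D) = 1 - 8*D - D²/2 (P(D) = 1 - ((D² + 15*D) + D)/2 = 1 - (D² + 16*D)/2 = 1 + (-8*D - D²/2) = 1 - 8*D - D²/2)
g = 1942022194455 (g = -2082305*(-932631) = 1942022194455)
(j(4*(-6)) + P(-30))² - g = (6 + (1 - 8*(-30) - ½*(-30)²))² - 1*1942022194455 = (6 + (1 + 240 - ½*900))² - 1942022194455 = (6 + (1 + 240 - 450))² - 1942022194455 = (6 - 209)² - 1942022194455 = (-203)² - 1942022194455 = 41209 - 1942022194455 = -1942022153246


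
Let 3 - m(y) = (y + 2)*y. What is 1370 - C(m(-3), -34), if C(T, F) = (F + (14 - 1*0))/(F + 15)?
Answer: 26010/19 ≈ 1368.9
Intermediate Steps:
m(y) = 3 - y*(2 + y) (m(y) = 3 - (y + 2)*y = 3 - (2 + y)*y = 3 - y*(2 + y))
C(T, F) = (14 + F)/(15 + F) (C(T, F) = (F + (14 + 0))/(15 + F) = (F + 14)/(15 + F) = (14 + F)/(15 + F))
1370 - C(m(-3), -34) = 1370 - (14 - 34)/(15 - 34) = 1370 - (-20)/(-19) = 1370 - (-1)*(-20)/19 = 1370 - 1*20/19 = 1370 - 20/19 = 26010/19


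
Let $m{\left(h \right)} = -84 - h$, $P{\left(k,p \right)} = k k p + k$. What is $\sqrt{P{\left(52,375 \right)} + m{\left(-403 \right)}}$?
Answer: $\sqrt{1014371} \approx 1007.2$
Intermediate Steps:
$P{\left(k,p \right)} = k + p k^{2}$ ($P{\left(k,p \right)} = k^{2} p + k = p k^{2} + k = k + p k^{2}$)
$\sqrt{P{\left(52,375 \right)} + m{\left(-403 \right)}} = \sqrt{52 \left(1 + 52 \cdot 375\right) - -319} = \sqrt{52 \left(1 + 19500\right) + \left(-84 + 403\right)} = \sqrt{52 \cdot 19501 + 319} = \sqrt{1014052 + 319} = \sqrt{1014371}$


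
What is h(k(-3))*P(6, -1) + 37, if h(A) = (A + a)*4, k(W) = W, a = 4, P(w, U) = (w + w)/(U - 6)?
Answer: 211/7 ≈ 30.143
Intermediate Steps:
P(w, U) = 2*w/(-6 + U) (P(w, U) = (2*w)/(-6 + U) = 2*w/(-6 + U))
h(A) = 16 + 4*A (h(A) = (A + 4)*4 = (4 + A)*4 = 16 + 4*A)
h(k(-3))*P(6, -1) + 37 = (16 + 4*(-3))*(2*6/(-6 - 1)) + 37 = (16 - 12)*(2*6/(-7)) + 37 = 4*(2*6*(-⅐)) + 37 = 4*(-12/7) + 37 = -48/7 + 37 = 211/7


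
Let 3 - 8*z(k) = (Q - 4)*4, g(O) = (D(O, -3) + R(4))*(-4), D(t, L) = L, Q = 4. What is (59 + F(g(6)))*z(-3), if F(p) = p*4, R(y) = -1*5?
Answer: 561/8 ≈ 70.125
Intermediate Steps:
R(y) = -5
g(O) = 32 (g(O) = (-3 - 5)*(-4) = -8*(-4) = 32)
F(p) = 4*p
z(k) = 3/8 (z(k) = 3/8 - (4 - 4)*4/8 = 3/8 - 0*4 = 3/8 - ⅛*0 = 3/8 + 0 = 3/8)
(59 + F(g(6)))*z(-3) = (59 + 4*32)*(3/8) = (59 + 128)*(3/8) = 187*(3/8) = 561/8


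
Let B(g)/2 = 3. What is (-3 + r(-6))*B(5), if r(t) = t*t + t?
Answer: 162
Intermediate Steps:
r(t) = t + t**2 (r(t) = t**2 + t = t + t**2)
B(g) = 6 (B(g) = 2*3 = 6)
(-3 + r(-6))*B(5) = (-3 - 6*(1 - 6))*6 = (-3 - 6*(-5))*6 = (-3 + 30)*6 = 27*6 = 162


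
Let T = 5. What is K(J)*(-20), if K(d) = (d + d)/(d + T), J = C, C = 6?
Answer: -240/11 ≈ -21.818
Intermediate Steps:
J = 6
K(d) = 2*d/(5 + d) (K(d) = (d + d)/(d + 5) = (2*d)/(5 + d) = 2*d/(5 + d))
K(J)*(-20) = (2*6/(5 + 6))*(-20) = (2*6/11)*(-20) = (2*6*(1/11))*(-20) = (12/11)*(-20) = -240/11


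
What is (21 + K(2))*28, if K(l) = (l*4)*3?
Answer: 1260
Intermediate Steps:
K(l) = 12*l (K(l) = (4*l)*3 = 12*l)
(21 + K(2))*28 = (21 + 12*2)*28 = (21 + 24)*28 = 45*28 = 1260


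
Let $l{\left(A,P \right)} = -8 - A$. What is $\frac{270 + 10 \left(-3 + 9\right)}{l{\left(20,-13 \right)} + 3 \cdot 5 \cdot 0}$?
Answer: $- \frac{165}{14} \approx -11.786$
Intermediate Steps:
$\frac{270 + 10 \left(-3 + 9\right)}{l{\left(20,-13 \right)} + 3 \cdot 5 \cdot 0} = \frac{270 + 10 \left(-3 + 9\right)}{\left(-8 - 20\right) + 3 \cdot 5 \cdot 0} = \frac{270 + 10 \cdot 6}{\left(-8 - 20\right) + 15 \cdot 0} = \frac{270 + 60}{-28 + 0} = \frac{330}{-28} = 330 \left(- \frac{1}{28}\right) = - \frac{165}{14}$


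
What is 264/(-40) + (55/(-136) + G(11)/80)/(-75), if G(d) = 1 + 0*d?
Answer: -672667/102000 ≈ -6.5948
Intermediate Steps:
G(d) = 1 (G(d) = 1 + 0 = 1)
264/(-40) + (55/(-136) + G(11)/80)/(-75) = 264/(-40) + (55/(-136) + 1/80)/(-75) = 264*(-1/40) + (55*(-1/136) + 1*(1/80))*(-1/75) = -33/5 + (-55/136 + 1/80)*(-1/75) = -33/5 - 533/1360*(-1/75) = -33/5 + 533/102000 = -672667/102000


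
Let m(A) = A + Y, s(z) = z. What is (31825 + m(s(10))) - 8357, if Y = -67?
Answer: 23411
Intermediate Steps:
m(A) = -67 + A (m(A) = A - 67 = -67 + A)
(31825 + m(s(10))) - 8357 = (31825 + (-67 + 10)) - 8357 = (31825 - 57) - 8357 = 31768 - 8357 = 23411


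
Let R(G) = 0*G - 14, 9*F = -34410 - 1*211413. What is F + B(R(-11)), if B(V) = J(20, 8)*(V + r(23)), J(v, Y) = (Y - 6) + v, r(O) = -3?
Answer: -83063/3 ≈ -27688.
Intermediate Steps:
J(v, Y) = -6 + Y + v (J(v, Y) = (-6 + Y) + v = -6 + Y + v)
F = -81941/3 (F = (-34410 - 1*211413)/9 = (-34410 - 211413)/9 = (⅑)*(-245823) = -81941/3 ≈ -27314.)
R(G) = -14 (R(G) = 0 - 14 = -14)
B(V) = -66 + 22*V (B(V) = (-6 + 8 + 20)*(V - 3) = 22*(-3 + V) = -66 + 22*V)
F + B(R(-11)) = -81941/3 + (-66 + 22*(-14)) = -81941/3 + (-66 - 308) = -81941/3 - 374 = -83063/3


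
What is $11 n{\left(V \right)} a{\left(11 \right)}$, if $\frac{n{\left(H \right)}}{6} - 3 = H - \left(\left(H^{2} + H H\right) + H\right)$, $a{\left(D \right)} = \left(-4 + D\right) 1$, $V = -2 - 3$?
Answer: $-21714$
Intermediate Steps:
$V = -5$
$a{\left(D \right)} = -4 + D$
$n{\left(H \right)} = 18 - 12 H^{2}$ ($n{\left(H \right)} = 18 + 6 \left(H - \left(\left(H^{2} + H H\right) + H\right)\right) = 18 + 6 \left(H - \left(\left(H^{2} + H^{2}\right) + H\right)\right) = 18 + 6 \left(H - \left(2 H^{2} + H\right)\right) = 18 + 6 \left(H - \left(H + 2 H^{2}\right)\right) = 18 + 6 \left(- 2 H^{2}\right) = 18 - 12 H^{2}$)
$11 n{\left(V \right)} a{\left(11 \right)} = 11 \left(18 - 12 \left(-5\right)^{2}\right) \left(-4 + 11\right) = 11 \left(18 - 300\right) 7 = 11 \left(-282\right) 7 = \left(-3102\right) 7 = -21714$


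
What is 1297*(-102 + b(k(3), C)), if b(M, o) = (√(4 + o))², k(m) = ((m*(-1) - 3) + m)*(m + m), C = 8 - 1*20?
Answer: -142670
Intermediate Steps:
C = -12 (C = 8 - 20 = -12)
k(m) = -6*m (k(m) = ((-m - 3) + m)*(2*m) = ((-3 - m) + m)*(2*m) = -6*m)
b(M, o) = 4 + o
1297*(-102 + b(k(3), C)) = 1297*(-102 + (4 - 12)) = 1297*(-102 - 8) = 1297*(-110) = -142670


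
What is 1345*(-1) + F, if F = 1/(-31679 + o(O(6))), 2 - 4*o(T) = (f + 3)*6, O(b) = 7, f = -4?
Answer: -42605566/31677 ≈ -1345.0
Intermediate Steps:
o(T) = 2 (o(T) = ½ - (-4 + 3)*6/4 = ½ - (-1)*6/4 = ½ - ¼*(-6) = ½ + 3/2 = 2)
F = -1/31677 (F = 1/(-31679 + 2) = 1/(-31677) = -1/31677 ≈ -3.1569e-5)
1345*(-1) + F = 1345*(-1) - 1/31677 = -1345 - 1/31677 = -42605566/31677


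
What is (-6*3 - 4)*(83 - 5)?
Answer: -1716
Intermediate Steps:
(-6*3 - 4)*(83 - 5) = (-18 - 4)*78 = -22*78 = -1716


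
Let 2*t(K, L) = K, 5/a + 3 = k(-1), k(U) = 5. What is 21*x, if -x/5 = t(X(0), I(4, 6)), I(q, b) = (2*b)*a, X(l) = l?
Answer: 0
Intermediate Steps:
a = 5/2 (a = 5/(-3 + 5) = 5/2 ≈ 2.5000)
I(q, b) = 5*b (I(q, b) = (2*b)*(5/2) = 5*b)
t(K, L) = K/2
x = 0 (x = -5*0/2 = -5*0 = 0)
21*x = 21*0 = 0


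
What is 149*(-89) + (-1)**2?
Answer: -13260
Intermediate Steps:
149*(-89) + (-1)**2 = -13261 + 1 = -13260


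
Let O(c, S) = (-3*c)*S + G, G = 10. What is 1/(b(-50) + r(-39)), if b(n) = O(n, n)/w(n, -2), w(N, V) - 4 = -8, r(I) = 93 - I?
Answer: 2/4009 ≈ 0.00049888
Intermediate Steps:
w(N, V) = -4 (w(N, V) = 4 - 8 = -4)
O(c, S) = 10 - 3*S*c (O(c, S) = (-3*c)*S + 10 = -3*S*c + 10 = 10 - 3*S*c)
b(n) = -5/2 + 3*n²/4 (b(n) = (10 - 3*n*n)/(-4) = (10 - 3*n²)*(-¼) = -5/2 + 3*n²/4)
1/(b(-50) + r(-39)) = 1/((-5/2 + (¾)*(-50)²) + (93 - 1*(-39))) = 1/((-5/2 + (¾)*2500) + (93 + 39)) = 1/((-5/2 + 1875) + 132) = 1/(3745/2 + 132) = 1/(4009/2) = 2/4009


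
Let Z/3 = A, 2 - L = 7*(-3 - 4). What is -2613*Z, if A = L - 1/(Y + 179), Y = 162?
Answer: -136320210/341 ≈ -3.9977e+5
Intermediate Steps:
L = 51 (L = 2 - 7*(-3 - 4) = 2 - 7*(-7) = 2 - 1*(-49) = 2 + 49 = 51)
A = 17390/341 (A = 51 - 1/(162 + 179) = 51 - 1/341 = 17390/341 ≈ 50.997)
Z = 52170/341 (Z = 3*(17390/341) = 52170/341 ≈ 152.99)
-2613*Z = -2613*52170/341 = -136320210/341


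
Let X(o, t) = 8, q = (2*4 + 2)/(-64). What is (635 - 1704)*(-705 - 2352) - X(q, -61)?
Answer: 3267925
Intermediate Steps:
q = -5/32 (q = (8 + 2)*(-1/64) = 10*(-1/64) = -5/32 ≈ -0.15625)
(635 - 1704)*(-705 - 2352) - X(q, -61) = (635 - 1704)*(-705 - 2352) - 1*8 = -1069*(-3057) - 8 = 3267933 - 8 = 3267925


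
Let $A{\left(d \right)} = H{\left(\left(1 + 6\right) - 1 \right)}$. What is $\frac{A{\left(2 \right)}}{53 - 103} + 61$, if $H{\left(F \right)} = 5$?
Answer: $\frac{609}{10} \approx 60.9$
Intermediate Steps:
$A{\left(d \right)} = 5$
$\frac{A{\left(2 \right)}}{53 - 103} + 61 = \frac{1}{53 - 103} \cdot 5 + 61 = \frac{1}{-50} \cdot 5 + 61 = \left(- \frac{1}{50}\right) 5 + 61 = - \frac{1}{10} + 61 = \frac{609}{10}$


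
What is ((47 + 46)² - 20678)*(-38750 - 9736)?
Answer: 583238094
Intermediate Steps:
((47 + 46)² - 20678)*(-38750 - 9736) = (93² - 20678)*(-48486) = (8649 - 20678)*(-48486) = -12029*(-48486) = 583238094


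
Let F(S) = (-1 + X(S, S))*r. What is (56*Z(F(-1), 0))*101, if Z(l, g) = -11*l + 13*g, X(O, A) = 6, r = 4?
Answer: -1244320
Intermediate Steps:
F(S) = 20 (F(S) = (-1 + 6)*4 = 5*4 = 20)
(56*Z(F(-1), 0))*101 = (56*(-11*20 + 13*0))*101 = (56*(-220 + 0))*101 = (56*(-220))*101 = -12320*101 = -1244320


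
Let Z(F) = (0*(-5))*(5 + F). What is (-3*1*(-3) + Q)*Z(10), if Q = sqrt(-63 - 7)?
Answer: 0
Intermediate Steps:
Q = I*sqrt(70) (Q = sqrt(-70) = I*sqrt(70) ≈ 8.3666*I)
Z(F) = 0 (Z(F) = 0*(5 + F) = 0)
(-3*1*(-3) + Q)*Z(10) = (-3*1*(-3) + I*sqrt(70))*0 = (-3*(-3) + I*sqrt(70))*0 = (9 + I*sqrt(70))*0 = 0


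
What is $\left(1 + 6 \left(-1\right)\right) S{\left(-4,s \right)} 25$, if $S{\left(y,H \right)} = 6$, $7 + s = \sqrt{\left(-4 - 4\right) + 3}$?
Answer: $-750$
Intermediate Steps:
$s = -7 + i \sqrt{5}$ ($s = -7 + \sqrt{\left(-4 - 4\right) + 3} = -7 + \sqrt{-8 + 3} = -7 + \sqrt{-5} = -7 + i \sqrt{5} \approx -7.0 + 2.2361 i$)
$\left(1 + 6 \left(-1\right)\right) S{\left(-4,s \right)} 25 = \left(1 + 6 \left(-1\right)\right) 6 \cdot 25 = \left(1 - 6\right) 6 \cdot 25 = \left(-5\right) 6 \cdot 25 = \left(-30\right) 25 = -750$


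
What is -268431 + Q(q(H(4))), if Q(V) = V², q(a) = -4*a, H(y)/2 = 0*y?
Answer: -268431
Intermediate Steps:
H(y) = 0 (H(y) = 2*(0*y) = 2*0 = 0)
-268431 + Q(q(H(4))) = -268431 + (-4*0)² = -268431 + 0² = -268431 + 0 = -268431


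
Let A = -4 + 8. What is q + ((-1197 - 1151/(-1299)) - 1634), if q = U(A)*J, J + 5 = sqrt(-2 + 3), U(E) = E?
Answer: -3697102/1299 ≈ -2846.1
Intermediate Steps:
A = 4
J = -4 (J = -5 + sqrt(-2 + 3) = -5 + sqrt(1) = -5 + 1 = -4)
q = -16 (q = 4*(-4) = -16)
q + ((-1197 - 1151/(-1299)) - 1634) = -16 + ((-1197 - 1151/(-1299)) - 1634) = -16 + ((-1197 - 1151*(-1/1299)) - 1634) = -16 + ((-1197 + 1151/1299) - 1634) = -16 + (-1553752/1299 - 1634) = -16 - 3676318/1299 = -3697102/1299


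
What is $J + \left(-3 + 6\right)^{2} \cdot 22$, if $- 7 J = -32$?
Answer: $\frac{1418}{7} \approx 202.57$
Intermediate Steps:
$J = \frac{32}{7}$ ($J = \left(- \frac{1}{7}\right) \left(-32\right) = \frac{32}{7} \approx 4.5714$)
$J + \left(-3 + 6\right)^{2} \cdot 22 = \frac{32}{7} + \left(-3 + 6\right)^{2} \cdot 22 = \frac{32}{7} + 3^{2} \cdot 22 = \frac{32}{7} + 9 \cdot 22 = \frac{32}{7} + 198 = \frac{1418}{7}$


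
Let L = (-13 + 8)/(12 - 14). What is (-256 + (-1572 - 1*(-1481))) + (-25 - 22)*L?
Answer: -929/2 ≈ -464.50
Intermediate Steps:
L = 5/2 (L = -5/(-2) = -5*(-½) = 5/2 ≈ 2.5000)
(-256 + (-1572 - 1*(-1481))) + (-25 - 22)*L = (-256 + (-1572 - 1*(-1481))) + (-25 - 22)*(5/2) = (-256 + (-1572 + 1481)) - 47*5/2 = (-256 - 91) - 235/2 = -347 - 235/2 = -929/2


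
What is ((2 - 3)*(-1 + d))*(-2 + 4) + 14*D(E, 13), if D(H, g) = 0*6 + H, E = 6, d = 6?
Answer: 74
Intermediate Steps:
D(H, g) = H (D(H, g) = 0 + H = H)
((2 - 3)*(-1 + d))*(-2 + 4) + 14*D(E, 13) = ((2 - 3)*(-1 + 6))*(-2 + 4) + 14*6 = -1*5*2 + 84 = -5*2 + 84 = -10 + 84 = 74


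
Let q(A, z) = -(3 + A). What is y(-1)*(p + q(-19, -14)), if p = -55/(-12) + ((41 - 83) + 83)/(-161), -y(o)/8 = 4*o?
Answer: 314200/483 ≈ 650.52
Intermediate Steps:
y(o) = -32*o
q(A, z) = -3 - A
p = 8363/1932 (p = -55*(-1/12) + (-42 + 83)*(-1/161) = 55/12 + 41*(-1/161) = 55/12 - 41/161 = 8363/1932 ≈ 4.3287)
y(-1)*(p + q(-19, -14)) = (-32*(-1))*(8363/1932 + (-3 - 1*(-19))) = 32*(8363/1932 + (-3 + 19)) = 32*(8363/1932 + 16) = 32*(39275/1932) = 314200/483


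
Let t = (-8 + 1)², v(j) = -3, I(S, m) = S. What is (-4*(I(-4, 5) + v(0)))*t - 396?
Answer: 976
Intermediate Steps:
t = 49 (t = (-7)² = 49)
(-4*(I(-4, 5) + v(0)))*t - 396 = -4*(-4 - 3)*49 - 396 = -4*(-7)*49 - 396 = 28*49 - 396 = 1372 - 396 = 976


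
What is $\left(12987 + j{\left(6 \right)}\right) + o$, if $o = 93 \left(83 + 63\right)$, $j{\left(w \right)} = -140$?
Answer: $26425$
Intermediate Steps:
$o = 13578$ ($o = 93 \cdot 146 = 13578$)
$\left(12987 + j{\left(6 \right)}\right) + o = \left(12987 - 140\right) + 13578 = 12847 + 13578 = 26425$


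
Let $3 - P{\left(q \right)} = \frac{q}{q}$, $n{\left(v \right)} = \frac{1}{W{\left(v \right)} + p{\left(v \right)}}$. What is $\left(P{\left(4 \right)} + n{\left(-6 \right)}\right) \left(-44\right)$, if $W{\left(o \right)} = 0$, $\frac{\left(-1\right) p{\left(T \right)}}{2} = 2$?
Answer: $-77$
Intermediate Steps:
$p{\left(T \right)} = -4$ ($p{\left(T \right)} = \left(-2\right) 2 = -4$)
$n{\left(v \right)} = - \frac{1}{4}$ ($n{\left(v \right)} = \frac{1}{0 - 4} = \frac{1}{-4} = - \frac{1}{4}$)
$P{\left(q \right)} = 2$ ($P{\left(q \right)} = 3 - \frac{q}{q} = 3 - 1 = 2$)
$\left(P{\left(4 \right)} + n{\left(-6 \right)}\right) \left(-44\right) = \left(2 - \frac{1}{4}\right) \left(-44\right) = \frac{7}{4} \left(-44\right) = -77$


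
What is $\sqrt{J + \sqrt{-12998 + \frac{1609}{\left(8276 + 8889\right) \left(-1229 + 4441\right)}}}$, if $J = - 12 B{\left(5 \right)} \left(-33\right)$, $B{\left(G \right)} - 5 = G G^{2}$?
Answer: $\frac{\sqrt{39121656510741948000 + 27566990 i \sqrt{9877686289528336345}}}{27566990} \approx 226.89 + 0.25124 i$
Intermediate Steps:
$B{\left(G \right)} = 5 + G^{3}$ ($B{\left(G \right)} = 5 + G G^{2} = 5 + G^{3}$)
$J = 51480$ ($J = - 12 \left(5 + 5^{3}\right) \left(-33\right) = - 12 \left(5 + 125\right) \left(-33\right) = \left(-12\right) 130 \left(-33\right) = \left(-1560\right) \left(-33\right) = 51480$)
$\sqrt{J + \sqrt{-12998 + \frac{1609}{\left(8276 + 8889\right) \left(-1229 + 4441\right)}}} = \sqrt{51480 + \sqrt{-12998 + \frac{1609}{\left(8276 + 8889\right) \left(-1229 + 4441\right)}}} = \sqrt{51480 + \sqrt{-12998 + \frac{1609}{17165 \cdot 3212}}} = \sqrt{51480 + \sqrt{-12998 + \frac{1609}{55133980}}} = \sqrt{51480 + \sqrt{- \frac{716631470431}{55133980}}} = \sqrt{51480 + \frac{i \sqrt{9877686289528336345}}{27566990}}$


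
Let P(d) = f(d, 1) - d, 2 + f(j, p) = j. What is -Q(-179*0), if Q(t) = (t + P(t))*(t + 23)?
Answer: 46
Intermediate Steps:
f(j, p) = -2 + j
P(d) = -2 (P(d) = (-2 + d) - d = -2)
Q(t) = (-2 + t)*(23 + t) (Q(t) = (t - 2)*(t + 23) = (-2 + t)*(23 + t))
-Q(-179*0) = -(-46 + (-179*0)**2 + 21*(-179*0)) = -(-46 + 0**2 + 21*0) = -(-46 + 0 + 0) = -1*(-46) = 46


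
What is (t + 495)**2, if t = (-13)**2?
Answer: 440896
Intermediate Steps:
t = 169
(t + 495)**2 = (169 + 495)**2 = 664**2 = 440896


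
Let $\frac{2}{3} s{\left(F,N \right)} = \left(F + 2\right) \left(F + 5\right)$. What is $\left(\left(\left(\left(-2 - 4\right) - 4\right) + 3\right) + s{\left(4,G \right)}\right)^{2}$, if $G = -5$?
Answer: $5476$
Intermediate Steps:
$s{\left(F,N \right)} = \frac{3 \left(2 + F\right) \left(5 + F\right)}{2}$ ($s{\left(F,N \right)} = \frac{3 \left(F + 2\right) \left(F + 5\right)}{2} = \frac{3 \left(2 + F\right) \left(5 + F\right)}{2}$)
$\left(\left(\left(\left(-2 - 4\right) - 4\right) + 3\right) + s{\left(4,G \right)}\right)^{2} = \left(\left(\left(\left(-2 - 4\right) - 4\right) + 3\right) + \left(15 + \frac{3 \cdot 4^{2}}{2} + \frac{21}{2} \cdot 4\right)\right)^{2} = \left(\left(\left(-6 - 4\right) + 3\right) + \left(15 + \frac{3}{2} \cdot 16 + 42\right)\right)^{2} = \left(\left(-10 + 3\right) + \left(15 + 24 + 42\right)\right)^{2} = \left(-7 + 81\right)^{2} = 74^{2} = 5476$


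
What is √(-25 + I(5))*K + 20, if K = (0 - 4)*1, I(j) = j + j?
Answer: 20 - 4*I*√15 ≈ 20.0 - 15.492*I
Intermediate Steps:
I(j) = 2*j
K = -4 (K = -4*1 = -4)
√(-25 + I(5))*K + 20 = √(-25 + 2*5)*(-4) + 20 = √(-25 + 10)*(-4) + 20 = √(-15)*(-4) + 20 = (I*√15)*(-4) + 20 = -4*I*√15 + 20 = 20 - 4*I*√15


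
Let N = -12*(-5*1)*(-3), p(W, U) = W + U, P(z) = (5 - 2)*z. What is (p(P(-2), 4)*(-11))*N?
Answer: -3960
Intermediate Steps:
P(z) = 3*z
p(W, U) = U + W
N = -180 (N = -(-60)*(-3) = -12*15 = -180)
(p(P(-2), 4)*(-11))*N = ((4 + 3*(-2))*(-11))*(-180) = ((4 - 6)*(-11))*(-180) = -2*(-11)*(-180) = 22*(-180) = -3960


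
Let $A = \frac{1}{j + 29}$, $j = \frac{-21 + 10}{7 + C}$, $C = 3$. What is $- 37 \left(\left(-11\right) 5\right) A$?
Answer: $\frac{20350}{279} \approx 72.939$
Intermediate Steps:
$j = - \frac{11}{10}$ ($j = \frac{-21 + 10}{7 + 3} = - \frac{11}{10} \approx -1.1$)
$A = \frac{10}{279}$ ($A = \frac{1}{- \frac{11}{10} + 29} = \frac{1}{\frac{279}{10}} = \frac{10}{279} \approx 0.035842$)
$- 37 \left(\left(-11\right) 5\right) A = - 37 \left(\left(-11\right) 5\right) \frac{10}{279} = \left(-37\right) \left(-55\right) \frac{10}{279} = 2035 \cdot \frac{10}{279} = \frac{20350}{279}$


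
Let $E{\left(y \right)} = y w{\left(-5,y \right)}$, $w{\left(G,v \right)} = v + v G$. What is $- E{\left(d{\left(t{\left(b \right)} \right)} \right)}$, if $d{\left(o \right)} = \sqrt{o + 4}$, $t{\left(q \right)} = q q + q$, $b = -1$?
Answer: $16$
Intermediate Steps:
$w{\left(G,v \right)} = v + G v$
$t{\left(q \right)} = q + q^{2}$ ($t{\left(q \right)} = q^{2} + q = q + q^{2}$)
$d{\left(o \right)} = \sqrt{4 + o}$
$E{\left(y \right)} = - 4 y^{2}$ ($E{\left(y \right)} = y y \left(1 - 5\right) = y y \left(-4\right) = y \left(- 4 y\right) = - 4 y^{2}$)
$- E{\left(d{\left(t{\left(b \right)} \right)} \right)} = - \left(-4\right) \left(\sqrt{4 - \left(1 - 1\right)}\right)^{2} = - \left(-4\right) \left(\sqrt{4 - 0}\right)^{2} = - \left(-4\right) \left(\sqrt{4 + 0}\right)^{2} = - \left(-4\right) \left(\sqrt{4}\right)^{2} = - \left(-4\right) 2^{2} = - \left(-4\right) 4 = \left(-1\right) \left(-16\right) = 16$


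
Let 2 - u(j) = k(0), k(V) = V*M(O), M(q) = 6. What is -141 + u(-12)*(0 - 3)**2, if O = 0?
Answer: -123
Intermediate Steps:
k(V) = 6*V (k(V) = V*6 = 6*V)
u(j) = 2 (u(j) = 2 - 6*0 = 2 - 1*0 = 2 + 0 = 2)
-141 + u(-12)*(0 - 3)**2 = -141 + 2*(0 - 3)**2 = -141 + 2*(-3)**2 = -141 + 2*9 = -141 + 18 = -123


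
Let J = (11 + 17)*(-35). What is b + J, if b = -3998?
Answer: -4978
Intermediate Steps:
J = -980 (J = 28*(-35) = -980)
b + J = -3998 - 980 = -4978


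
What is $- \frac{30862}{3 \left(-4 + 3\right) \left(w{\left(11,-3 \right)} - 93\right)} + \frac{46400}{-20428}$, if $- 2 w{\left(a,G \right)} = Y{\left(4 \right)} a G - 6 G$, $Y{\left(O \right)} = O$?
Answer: $- \frac{79432517}{275778} \approx -288.03$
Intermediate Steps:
$w{\left(a,G \right)} = 3 G - 2 G a$ ($w{\left(a,G \right)} = - \frac{4 a G - 6 G}{2} = - \frac{4 G a - 6 G}{2} = - \frac{- 6 G + 4 G a}{2} = 3 G - 2 G a$)
$- \frac{30862}{3 \left(-4 + 3\right) \left(w{\left(11,-3 \right)} - 93\right)} + \frac{46400}{-20428} = - \frac{30862}{3 \left(-4 + 3\right) \left(- 3 \left(3 - 22\right) - 93\right)} + \frac{46400}{-20428} = - \frac{30862}{3 \left(-1\right) \left(- 3 \left(3 - 22\right) - 93\right)} + 46400 \left(- \frac{1}{20428}\right) = - \frac{30862}{\left(-3\right) \left(\left(-3\right) \left(-19\right) - 93\right)} - \frac{11600}{5107} = - \frac{30862}{\left(-3\right) \left(57 - 93\right)} - \frac{11600}{5107} = - \frac{30862}{\left(-3\right) \left(-36\right)} - \frac{11600}{5107} = - \frac{30862}{108} - \frac{11600}{5107} = \left(-30862\right) \frac{1}{108} - \frac{11600}{5107} = - \frac{15431}{54} - \frac{11600}{5107} = - \frac{79432517}{275778}$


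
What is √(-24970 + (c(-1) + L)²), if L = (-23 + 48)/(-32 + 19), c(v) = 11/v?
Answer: I*√4191706/13 ≈ 157.49*I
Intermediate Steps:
L = -25/13 (L = 25/(-13) = 25*(-1/13) = -25/13 ≈ -1.9231)
√(-24970 + (c(-1) + L)²) = √(-24970 + (11/(-1) - 25/13)²) = √(-24970 + (11*(-1) - 25/13)²) = √(-24970 + (-11 - 25/13)²) = √(-24970 + (-168/13)²) = √(-24970 + 28224/169) = √(-4191706/169) = I*√4191706/13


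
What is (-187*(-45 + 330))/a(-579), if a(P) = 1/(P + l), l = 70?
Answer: 27127155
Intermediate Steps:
a(P) = 1/(70 + P) (a(P) = 1/(P + 70) = 1/(70 + P))
(-187*(-45 + 330))/a(-579) = (-187*(-45 + 330))/(1/(70 - 579)) = (-187*285)/(1/(-509)) = -53295/(-1/509) = -53295*(-509) = 27127155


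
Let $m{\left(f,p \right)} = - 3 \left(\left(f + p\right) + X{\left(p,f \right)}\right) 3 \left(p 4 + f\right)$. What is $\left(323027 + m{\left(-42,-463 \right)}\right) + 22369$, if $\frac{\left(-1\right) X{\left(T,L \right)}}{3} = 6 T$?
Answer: $133798530$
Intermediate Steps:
$X{\left(T,L \right)} = - 18 T$ ($X{\left(T,L \right)} = - 3 \cdot 6 T = - 18 T$)
$m{\left(f,p \right)} = \left(f + 4 p\right) \left(- 9 f + 153 p\right)$ ($m{\left(f,p \right)} = - 3 \left(\left(f + p\right) - 18 p\right) 3 \left(p 4 + f\right) = - 3 \left(f - 17 p\right) 3 \left(4 p + f\right) = \left(- 3 f + 51 p\right) 3 \left(f + 4 p\right) = \left(- 9 f + 153 p\right) \left(f + 4 p\right) = \left(f + 4 p\right) \left(- 9 f + 153 p\right)$)
$\left(323027 + m{\left(-42,-463 \right)}\right) + 22369 = \left(323027 + \left(- 9 \left(-42\right)^{2} + 612 \left(-463\right)^{2} + 117 \left(-42\right) \left(-463\right)\right)\right) + 22369 = \left(323027 + \left(\left(-9\right) 1764 + 612 \cdot 214369 + 2275182\right)\right) + 22369 = \left(323027 + \left(-15876 + 131193828 + 2275182\right)\right) + 22369 = \left(323027 + 133453134\right) + 22369 = 133776161 + 22369 = 133798530$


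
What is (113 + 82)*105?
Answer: 20475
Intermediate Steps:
(113 + 82)*105 = 195*105 = 20475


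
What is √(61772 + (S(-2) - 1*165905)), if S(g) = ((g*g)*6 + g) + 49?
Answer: I*√104062 ≈ 322.59*I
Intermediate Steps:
S(g) = 49 + g + 6*g² (S(g) = (g²*6 + g) + 49 = (6*g² + g) + 49 = (g + 6*g²) + 49 = 49 + g + 6*g²)
√(61772 + (S(-2) - 1*165905)) = √(61772 + ((49 - 2 + 6*(-2)²) - 1*165905)) = √(61772 + ((49 - 2 + 6*4) - 165905)) = √(61772 + ((49 - 2 + 24) - 165905)) = √(61772 + (71 - 165905)) = √(61772 - 165834) = √(-104062) = I*√104062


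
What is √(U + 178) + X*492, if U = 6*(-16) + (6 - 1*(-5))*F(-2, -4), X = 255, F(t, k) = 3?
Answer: 125460 + √115 ≈ 1.2547e+5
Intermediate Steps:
U = -63 (U = 6*(-16) + (6 - 1*(-5))*3 = -96 + (6 + 5)*3 = -96 + 11*3 = -96 + 33 = -63)
√(U + 178) + X*492 = √(-63 + 178) + 255*492 = √115 + 125460 = 125460 + √115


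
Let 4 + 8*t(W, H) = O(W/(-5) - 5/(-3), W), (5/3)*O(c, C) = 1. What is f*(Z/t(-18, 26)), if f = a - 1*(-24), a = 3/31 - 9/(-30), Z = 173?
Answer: -5233596/527 ≈ -9930.9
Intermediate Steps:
a = 123/310 (a = 3*(1/31) - 9*(-1/30) = 3/31 + 3/10 = 123/310 ≈ 0.39677)
O(c, C) = ⅗ (O(c, C) = (⅗)*1 = ⅗)
t(W, H) = -17/40 (t(W, H) = -½ + (⅛)*(⅗) = -½ + 3/40 = -17/40)
f = 7563/310 (f = 123/310 - 1*(-24) = 123/310 + 24 = 7563/310 ≈ 24.397)
f*(Z/t(-18, 26)) = 7563*(173/(-17/40))/310 = 7563*(173*(-40/17))/310 = (7563/310)*(-6920/17) = -5233596/527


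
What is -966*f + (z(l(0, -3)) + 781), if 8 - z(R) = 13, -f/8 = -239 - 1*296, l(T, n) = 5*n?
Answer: -4133704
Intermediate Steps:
f = 4280 (f = -8*(-239 - 1*296) = -8*(-239 - 296) = -8*(-535) = 4280)
z(R) = -5 (z(R) = 8 - 1*13 = 8 - 13 = -5)
-966*f + (z(l(0, -3)) + 781) = -966*4280 + (-5 + 781) = -4134480 + 776 = -4133704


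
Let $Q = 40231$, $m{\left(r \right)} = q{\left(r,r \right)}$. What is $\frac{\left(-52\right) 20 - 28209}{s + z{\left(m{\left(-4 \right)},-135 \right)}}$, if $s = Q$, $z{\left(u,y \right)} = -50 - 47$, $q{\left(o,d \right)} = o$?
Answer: $- \frac{29249}{40134} \approx -0.72878$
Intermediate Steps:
$m{\left(r \right)} = r$
$z{\left(u,y \right)} = -97$ ($z{\left(u,y \right)} = -50 - 47 = -97$)
$s = 40231$
$\frac{\left(-52\right) 20 - 28209}{s + z{\left(m{\left(-4 \right)},-135 \right)}} = \frac{\left(-52\right) 20 - 28209}{40231 - 97} = \frac{-1040 - 28209}{40134} = \left(-29249\right) \frac{1}{40134} = - \frac{29249}{40134}$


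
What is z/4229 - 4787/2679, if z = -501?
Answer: -21586402/11329491 ≈ -1.9053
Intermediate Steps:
z/4229 - 4787/2679 = -501/4229 - 4787/2679 = -21586402/11329491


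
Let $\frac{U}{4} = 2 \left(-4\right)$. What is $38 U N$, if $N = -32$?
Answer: $38912$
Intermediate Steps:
$U = -32$ ($U = 4 \cdot 2 \left(-4\right) = 4 \left(-8\right) = -32$)
$38 U N = 38 \left(-32\right) \left(-32\right) = \left(-1216\right) \left(-32\right) = 38912$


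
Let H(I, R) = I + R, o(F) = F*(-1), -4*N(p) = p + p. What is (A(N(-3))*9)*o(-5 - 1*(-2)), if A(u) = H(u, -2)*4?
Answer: -54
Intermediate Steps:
N(p) = -p/2 (N(p) = -(p + p)/4 = -p/2)
o(F) = -F
A(u) = -8 + 4*u (A(u) = (u - 2)*4 = (-2 + u)*4 = -8 + 4*u)
(A(N(-3))*9)*o(-5 - 1*(-2)) = ((-8 + 4*(-½*(-3)))*9)*(-(-5 - 1*(-2))) = ((-8 + 4*(3/2))*9)*(-(-5 + 2)) = ((-8 + 6)*9)*(-1*(-3)) = -2*9*3 = -18*3 = -54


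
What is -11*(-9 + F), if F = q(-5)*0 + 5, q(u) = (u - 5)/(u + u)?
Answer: 44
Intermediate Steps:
q(u) = (-5 + u)/(2*u) (q(u) = (-5 + u)/((2*u)) = (-5 + u)*(1/(2*u)) = (-5 + u)/(2*u))
F = 5 (F = ((½)*(-5 - 5)/(-5))*0 + 5 = ((½)*(-⅕)*(-10))*0 + 5 = 1*0 + 5 = 0 + 5 = 5)
-11*(-9 + F) = -11*(-9 + 5) = -11*(-4) = 44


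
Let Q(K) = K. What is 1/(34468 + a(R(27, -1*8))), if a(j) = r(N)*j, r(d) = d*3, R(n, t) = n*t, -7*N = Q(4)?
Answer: 7/243868 ≈ 2.8704e-5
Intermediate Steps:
N = -4/7 (N = -⅐*4 = -4/7 ≈ -0.57143)
r(d) = 3*d
a(j) = -12*j/7 (a(j) = (3*(-4/7))*j = -12*j/7)
1/(34468 + a(R(27, -1*8))) = 1/(34468 - 324*(-1*8)/7) = 1/(34468 - 324*(-8)/7) = 1/(34468 - 12/7*(-216)) = 1/(34468 + 2592/7) = 1/(243868/7) = 7/243868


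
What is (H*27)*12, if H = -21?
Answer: -6804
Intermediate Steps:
(H*27)*12 = -21*27*12 = -567*12 = -6804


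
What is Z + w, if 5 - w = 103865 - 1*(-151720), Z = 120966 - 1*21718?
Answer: -156332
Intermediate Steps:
Z = 99248 (Z = 120966 - 21718 = 99248)
w = -255580 (w = 5 - (103865 - 1*(-151720)) = 5 - (103865 + 151720) = 5 - 1*255585 = 5 - 255585 = -255580)
Z + w = 99248 - 255580 = -156332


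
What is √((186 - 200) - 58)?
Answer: 6*I*√2 ≈ 8.4853*I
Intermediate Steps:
√((186 - 200) - 58) = √(-14 - 58) = √(-72) = 6*I*√2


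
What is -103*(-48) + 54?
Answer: 4998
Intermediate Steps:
-103*(-48) + 54 = 4944 + 54 = 4998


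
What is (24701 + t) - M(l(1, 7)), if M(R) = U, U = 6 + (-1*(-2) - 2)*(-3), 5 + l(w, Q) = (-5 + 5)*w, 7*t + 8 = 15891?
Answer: 26964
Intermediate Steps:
t = 2269 (t = -8/7 + (1/7)*15891 = -8/7 + 15891/7 = 2269)
l(w, Q) = -5 (l(w, Q) = -5 + (-5 + 5)*w = -5 + 0*w = -5 + 0 = -5)
U = 6 (U = 6 + (2 - 2)*(-3) = 6 + 0*(-3) = 6 + 0 = 6)
M(R) = 6
(24701 + t) - M(l(1, 7)) = (24701 + 2269) - 1*6 = 26970 - 6 = 26964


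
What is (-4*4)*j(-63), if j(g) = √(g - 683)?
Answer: -16*I*√746 ≈ -437.01*I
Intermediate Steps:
j(g) = √(-683 + g)
(-4*4)*j(-63) = (-4*4)*√(-683 - 63) = -16*I*√746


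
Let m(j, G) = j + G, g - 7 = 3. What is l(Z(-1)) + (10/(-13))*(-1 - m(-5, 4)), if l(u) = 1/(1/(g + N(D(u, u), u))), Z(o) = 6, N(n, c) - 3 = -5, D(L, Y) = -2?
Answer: 8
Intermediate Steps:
g = 10 (g = 7 + 3 = 10)
N(n, c) = -2 (N(n, c) = 3 - 5 = -2)
m(j, G) = G + j
l(u) = 8 (l(u) = 1/(1/(10 - 2)) = 1/(1/8) = 8)
l(Z(-1)) + (10/(-13))*(-1 - m(-5, 4)) = 8 + (10/(-13))*(-1 - (4 - 5)) = 8 + (10*(-1/13))*(-1 - 1*(-1)) = 8 - 10*(-1 + 1)/13 = 8 - 10/13*0 = 8 + 0 = 8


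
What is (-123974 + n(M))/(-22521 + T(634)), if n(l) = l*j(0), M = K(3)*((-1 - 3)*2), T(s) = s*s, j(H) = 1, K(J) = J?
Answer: -17714/54205 ≈ -0.32680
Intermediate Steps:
T(s) = s**2
M = -24 (M = 3*((-1 - 3)*2) = 3*(-4*2) = 3*(-8) = -24)
n(l) = l (n(l) = l*1 = l)
(-123974 + n(M))/(-22521 + T(634)) = (-123974 - 24)/(-22521 + 634**2) = -123998/(-22521 + 401956) = -123998/379435 = -123998*1/379435 = -17714/54205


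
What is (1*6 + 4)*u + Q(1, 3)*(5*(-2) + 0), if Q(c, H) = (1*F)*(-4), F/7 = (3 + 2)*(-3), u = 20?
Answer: -4000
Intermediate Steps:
F = -105 (F = 7*((3 + 2)*(-3)) = 7*(5*(-3)) = 7*(-15) = -105)
Q(c, H) = 420 (Q(c, H) = (1*(-105))*(-4) = -105*(-4) = 420)
(1*6 + 4)*u + Q(1, 3)*(5*(-2) + 0) = (1*6 + 4)*20 + 420*(5*(-2) + 0) = (6 + 4)*20 + 420*(-10 + 0) = 10*20 + 420*(-10) = 200 - 4200 = -4000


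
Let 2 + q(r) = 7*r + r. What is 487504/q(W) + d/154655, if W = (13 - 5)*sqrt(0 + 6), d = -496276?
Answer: 34648842092/950045665 + 7800064*sqrt(6)/6143 ≈ 3146.7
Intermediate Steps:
W = 8*sqrt(6) ≈ 19.596
q(r) = -2 + 8*r (q(r) = -2 + (7*r + r) = -2 + 8*r)
487504/q(W) + d/154655 = 487504/(-2 + 8*(8*sqrt(6))) - 496276/154655 = 487504/(-2 + 64*sqrt(6)) - 496276*1/154655 = 487504/(-2 + 64*sqrt(6)) - 496276/154655 = -496276/154655 + 487504/(-2 + 64*sqrt(6))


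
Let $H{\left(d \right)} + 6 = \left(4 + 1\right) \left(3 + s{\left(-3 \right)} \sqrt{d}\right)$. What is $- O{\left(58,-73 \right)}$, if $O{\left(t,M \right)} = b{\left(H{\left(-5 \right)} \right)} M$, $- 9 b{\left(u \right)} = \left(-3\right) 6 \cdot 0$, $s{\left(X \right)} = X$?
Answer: $0$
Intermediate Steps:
$H{\left(d \right)} = 9 - 15 \sqrt{d}$ ($H{\left(d \right)} = -6 + \left(4 + 1\right) \left(3 - 3 \sqrt{d}\right) = -6 + 5 \left(3 - 3 \sqrt{d}\right) = -6 - \left(-15 + 15 \sqrt{d}\right) = 9 - 15 \sqrt{d}$)
$b{\left(u \right)} = 0$ ($b{\left(u \right)} = - \frac{\left(-3\right) 6 \cdot 0}{9} = - \frac{\left(-18\right) 0}{9} = \left(- \frac{1}{9}\right) 0 = 0$)
$O{\left(t,M \right)} = 0$ ($O{\left(t,M \right)} = 0 M = 0$)
$- O{\left(58,-73 \right)} = \left(-1\right) 0 = 0$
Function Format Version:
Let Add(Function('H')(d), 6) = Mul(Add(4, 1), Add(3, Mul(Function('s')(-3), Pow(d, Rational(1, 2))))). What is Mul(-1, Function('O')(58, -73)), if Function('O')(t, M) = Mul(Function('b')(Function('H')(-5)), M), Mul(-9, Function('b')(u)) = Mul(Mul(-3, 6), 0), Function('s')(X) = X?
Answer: 0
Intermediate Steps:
Function('H')(d) = Add(9, Mul(-15, Pow(d, Rational(1, 2)))) (Function('H')(d) = Add(-6, Mul(Add(4, 1), Add(3, Mul(-3, Pow(d, Rational(1, 2)))))) = Add(-6, Mul(5, Add(3, Mul(-3, Pow(d, Rational(1, 2)))))) = Add(-6, Add(15, Mul(-15, Pow(d, Rational(1, 2))))) = Add(9, Mul(-15, Pow(d, Rational(1, 2)))))
Function('b')(u) = 0 (Function('b')(u) = Mul(Rational(-1, 9), Mul(Mul(-3, 6), 0)) = Mul(Rational(-1, 9), Mul(-18, 0)) = Mul(Rational(-1, 9), 0) = 0)
Function('O')(t, M) = 0 (Function('O')(t, M) = Mul(0, M) = 0)
Mul(-1, Function('O')(58, -73)) = Mul(-1, 0) = 0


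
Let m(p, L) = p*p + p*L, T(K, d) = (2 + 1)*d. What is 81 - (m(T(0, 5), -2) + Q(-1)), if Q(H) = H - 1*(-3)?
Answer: -116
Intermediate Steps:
T(K, d) = 3*d
Q(H) = 3 + H (Q(H) = H + 3 = 3 + H)
m(p, L) = p**2 + L*p
81 - (m(T(0, 5), -2) + Q(-1)) = 81 - ((3*5)*(-2 + 3*5) + (3 - 1)) = 81 - (15*(-2 + 15) + 2) = 81 - (15*13 + 2) = 81 - (195 + 2) = 81 - 1*197 = 81 - 197 = -116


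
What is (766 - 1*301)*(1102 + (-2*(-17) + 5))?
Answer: 530565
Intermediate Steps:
(766 - 1*301)*(1102 + (-2*(-17) + 5)) = (766 - 301)*(1102 + (34 + 5)) = 465*(1102 + 39) = 465*1141 = 530565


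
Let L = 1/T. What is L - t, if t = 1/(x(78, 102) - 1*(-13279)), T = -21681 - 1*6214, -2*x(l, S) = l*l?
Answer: -38132/285561115 ≈ -0.00013353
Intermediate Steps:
x(l, S) = -l**2/2 (x(l, S) = -l*l/2 = -l**2/2)
T = -27895 (T = -21681 - 6214 = -27895)
t = 1/10237 (t = 1/(-1/2*78**2 - 1*(-13279)) = 1/(-1/2*6084 + 13279) = 1/(-3042 + 13279) = 1/10237 ≈ 9.7685e-5)
L = -1/27895 (L = 1/(-27895) = -1/27895 ≈ -3.5849e-5)
L - t = -1/27895 - 1*1/10237 = -1/27895 - 1/10237 = -38132/285561115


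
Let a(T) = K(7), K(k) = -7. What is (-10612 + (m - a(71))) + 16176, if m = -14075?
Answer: -8504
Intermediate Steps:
a(T) = -7
(-10612 + (m - a(71))) + 16176 = (-10612 + (-14075 - 1*(-7))) + 16176 = (-10612 + (-14075 + 7)) + 16176 = (-10612 - 14068) + 16176 = -24680 + 16176 = -8504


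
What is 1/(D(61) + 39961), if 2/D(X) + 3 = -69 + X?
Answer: 11/439569 ≈ 2.5025e-5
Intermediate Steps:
D(X) = 2/(-72 + X) (D(X) = 2/(-3 + (-69 + X)) = 2/(-72 + X))
1/(D(61) + 39961) = 1/(2/(-72 + 61) + 39961) = 1/(2/(-11) + 39961) = 1/(2*(-1/11) + 39961) = 1/(-2/11 + 39961) = 1/(439569/11) = 11/439569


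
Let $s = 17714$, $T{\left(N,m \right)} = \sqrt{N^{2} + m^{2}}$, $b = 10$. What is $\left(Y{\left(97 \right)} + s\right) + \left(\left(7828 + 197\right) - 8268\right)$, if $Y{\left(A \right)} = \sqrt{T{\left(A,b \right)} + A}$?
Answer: $17471 + \sqrt{97 + \sqrt{9509}} \approx 17485.0$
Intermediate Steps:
$Y{\left(A \right)} = \sqrt{A + \sqrt{100 + A^{2}}}$ ($Y{\left(A \right)} = \sqrt{\sqrt{A^{2} + 10^{2}} + A} = \sqrt{\sqrt{A^{2} + 100} + A} = \sqrt{\sqrt{100 + A^{2}} + A} = \sqrt{A + \sqrt{100 + A^{2}}}$)
$\left(Y{\left(97 \right)} + s\right) + \left(\left(7828 + 197\right) - 8268\right) = \left(\sqrt{97 + \sqrt{100 + 97^{2}}} + 17714\right) + \left(\left(7828 + 197\right) - 8268\right) = \left(\sqrt{97 + \sqrt{100 + 9409}} + 17714\right) + \left(8025 - 8268\right) = \left(\sqrt{97 + \sqrt{9509}} + 17714\right) - 243 = \left(17714 + \sqrt{97 + \sqrt{9509}}\right) - 243 = 17471 + \sqrt{97 + \sqrt{9509}}$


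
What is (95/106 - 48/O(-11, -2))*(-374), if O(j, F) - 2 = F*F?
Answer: 140811/53 ≈ 2656.8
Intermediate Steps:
O(j, F) = 2 + F² (O(j, F) = 2 + F*F = 2 + F²)
(95/106 - 48/O(-11, -2))*(-374) = (95/106 - 48/(2 + (-2)²))*(-374) = (95*(1/106) - 48/(2 + 4))*(-374) = (95/106 - 48/6)*(-374) = (95/106 - 48*⅙)*(-374) = (95/106 - 8)*(-374) = -753/106*(-374) = 140811/53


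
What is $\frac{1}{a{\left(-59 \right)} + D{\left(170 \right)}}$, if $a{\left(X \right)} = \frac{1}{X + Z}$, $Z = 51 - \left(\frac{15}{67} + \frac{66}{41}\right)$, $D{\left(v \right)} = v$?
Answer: $\frac{27013}{4589463} \approx 0.0058859$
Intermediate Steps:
$Z = \frac{135060}{2747}$ ($Z = 51 - \left(15 \cdot \frac{1}{67} + 66 \cdot \frac{1}{41}\right) = 51 - \left(\frac{15}{67} + \frac{66}{41}\right) = 51 - \frac{5037}{2747} = \frac{135060}{2747} \approx 49.166$)
$a{\left(X \right)} = \frac{1}{\frac{135060}{2747} + X}$ ($a{\left(X \right)} = \frac{1}{X + \frac{135060}{2747}} = \frac{1}{\frac{135060}{2747} + X}$)
$\frac{1}{a{\left(-59 \right)} + D{\left(170 \right)}} = \frac{1}{\frac{2747}{135060 + 2747 \left(-59\right)} + 170} = \frac{1}{\frac{2747}{135060 - 162073} + 170} = \frac{1}{\frac{2747}{-27013} + 170} = \frac{1}{2747 \left(- \frac{1}{27013}\right) + 170} = \frac{1}{- \frac{2747}{27013} + 170} = \frac{1}{\frac{4589463}{27013}} = \frac{27013}{4589463}$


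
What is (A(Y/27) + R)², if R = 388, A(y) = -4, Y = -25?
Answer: 147456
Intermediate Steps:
(A(Y/27) + R)² = (-4 + 388)² = 384² = 147456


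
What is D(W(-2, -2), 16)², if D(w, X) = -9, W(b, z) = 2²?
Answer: 81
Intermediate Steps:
W(b, z) = 4
D(W(-2, -2), 16)² = (-9)² = 81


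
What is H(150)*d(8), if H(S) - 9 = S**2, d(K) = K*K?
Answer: 1440576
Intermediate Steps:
d(K) = K**2
H(S) = 9 + S**2
H(150)*d(8) = (9 + 150**2)*8**2 = (9 + 22500)*64 = 22509*64 = 1440576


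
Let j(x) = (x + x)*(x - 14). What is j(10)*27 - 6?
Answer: -2166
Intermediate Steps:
j(x) = 2*x*(-14 + x) (j(x) = (2*x)*(-14 + x) = 2*x*(-14 + x))
j(10)*27 - 6 = (2*10*(-14 + 10))*27 - 6 = (2*10*(-4))*27 - 6 = -80*27 - 6 = -2160 - 6 = -2166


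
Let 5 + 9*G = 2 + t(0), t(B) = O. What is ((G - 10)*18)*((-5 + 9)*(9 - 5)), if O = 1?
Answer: -2944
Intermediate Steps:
t(B) = 1
G = -2/9 (G = -5/9 + (2 + 1)/9 = -5/9 + (⅑)*3 = -5/9 + ⅓ = -2/9 ≈ -0.22222)
((G - 10)*18)*((-5 + 9)*(9 - 5)) = ((-2/9 - 10)*18)*((-5 + 9)*(9 - 5)) = (-92/9*18)*(4*4) = -184*16 = -2944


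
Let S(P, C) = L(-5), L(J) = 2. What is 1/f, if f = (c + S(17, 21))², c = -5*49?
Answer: 1/59049 ≈ 1.6935e-5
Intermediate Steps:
c = -245
S(P, C) = 2
f = 59049 (f = (-245 + 2)² = (-243)² = 59049)
1/f = 1/59049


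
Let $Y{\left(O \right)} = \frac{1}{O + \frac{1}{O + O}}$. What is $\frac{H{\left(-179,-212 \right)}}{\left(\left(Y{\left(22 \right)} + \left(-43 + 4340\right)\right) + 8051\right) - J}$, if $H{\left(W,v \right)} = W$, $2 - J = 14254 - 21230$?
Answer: $- \frac{173451}{5203574} \approx -0.033333$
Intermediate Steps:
$J = 6978$ ($J = 2 - \left(14254 - 21230\right) = 2 - -6976 = 2 + 6976 = 6978$)
$Y{\left(O \right)} = \frac{1}{O + \frac{1}{2 O}}$
$\frac{H{\left(-179,-212 \right)}}{\left(\left(Y{\left(22 \right)} + \left(-43 + 4340\right)\right) + 8051\right) - J} = - \frac{179}{\left(\left(2 \cdot 22 \frac{1}{1 + 2 \cdot 22^{2}} + \left(-43 + 4340\right)\right) + 8051\right) - 6978} = - \frac{179}{\left(\left(2 \cdot 22 \frac{1}{1 + 2 \cdot 484} + 4297\right) + 8051\right) - 6978} = - \frac{179}{\left(\left(2 \cdot 22 \frac{1}{1 + 968} + 4297\right) + 8051\right) - 6978} = - \frac{179}{\left(\left(2 \cdot 22 \cdot \frac{1}{969} + 4297\right) + 8051\right) - 6978} = - \frac{179}{\left(\left(\frac{44}{969} + 4297\right) + 8051\right) - 6978} = - \frac{179}{\left(\frac{4163837}{969} + 8051\right) - 6978} = - \frac{179}{\frac{11965256}{969} - 6978} = - \frac{179}{\frac{5203574}{969}} = \left(-179\right) \frac{969}{5203574} = - \frac{173451}{5203574}$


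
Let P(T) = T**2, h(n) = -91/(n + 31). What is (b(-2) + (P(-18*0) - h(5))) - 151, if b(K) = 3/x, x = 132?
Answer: -29393/198 ≈ -148.45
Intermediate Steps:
b(K) = 1/44 (b(K) = 3/132 = 3*(1/132) = 1/44)
h(n) = -91/(31 + n)
(b(-2) + (P(-18*0) - h(5))) - 151 = (1/44 + ((-18*0)**2 - (-91)/(31 + 5))) - 151 = (1/44 + (0**2 - (-91)/36)) - 151 = (1/44 + (0 - (-91)/36)) - 151 = (1/44 + (0 - 1*(-91/36))) - 151 = (1/44 + (0 + 91/36)) - 151 = (1/44 + 91/36) - 151 = 505/198 - 151 = -29393/198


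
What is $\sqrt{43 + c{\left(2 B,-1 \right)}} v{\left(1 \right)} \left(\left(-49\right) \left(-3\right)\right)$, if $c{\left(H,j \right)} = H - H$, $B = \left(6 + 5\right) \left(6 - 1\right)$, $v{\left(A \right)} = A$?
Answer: $147 \sqrt{43} \approx 963.94$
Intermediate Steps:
$B = 55$ ($B = 11 \cdot 5 = 55$)
$c{\left(H,j \right)} = 0$
$\sqrt{43 + c{\left(2 B,-1 \right)}} v{\left(1 \right)} \left(\left(-49\right) \left(-3\right)\right) = \sqrt{43 + 0} \cdot 1 \left(\left(-49\right) \left(-3\right)\right) = \sqrt{43} \cdot 1 \cdot 147 = \sqrt{43} \cdot 147 = 147 \sqrt{43}$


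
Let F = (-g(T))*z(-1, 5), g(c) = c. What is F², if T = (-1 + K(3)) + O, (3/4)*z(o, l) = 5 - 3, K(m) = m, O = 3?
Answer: 1600/9 ≈ 177.78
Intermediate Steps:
z(o, l) = 8/3 (z(o, l) = 4*(5 - 3)/3 = (4/3)*2 = 8/3)
T = 5 (T = (-1 + 3) + 3 = 2 + 3 = 5)
F = -40/3 (F = -1*5*(8/3) = -5*8/3 = -40/3 ≈ -13.333)
F² = (-40/3)² = 1600/9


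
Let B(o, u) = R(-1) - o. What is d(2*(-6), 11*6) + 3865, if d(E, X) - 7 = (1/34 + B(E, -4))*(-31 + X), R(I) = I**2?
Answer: 147153/34 ≈ 4328.0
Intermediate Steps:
B(o, u) = 1 - o (B(o, u) = (-1)**2 - o = 1 - o)
d(E, X) = 7 + (-31 + X)*(35/34 - E) (d(E, X) = 7 + (1/34 + (1 - E))*(-31 + X) = 7 + (35/34 - E)*(-31 + X) = 7 + (-31 + X)*(35/34 - E))
d(2*(-6), 11*6) + 3865 = (-847/34 + 31*(2*(-6)) + (11*6)/34 - 11*6*(-1 + 2*(-6))) + 3865 = (-847/34 + 31*(-12) + (1/34)*66 - 1*66*(-1 - 12)) + 3865 = (-847/34 - 372 + 33/17 - 1*66*(-13)) + 3865 = (-847/34 - 372 + 33/17 + 858) + 3865 = 15743/34 + 3865 = 147153/34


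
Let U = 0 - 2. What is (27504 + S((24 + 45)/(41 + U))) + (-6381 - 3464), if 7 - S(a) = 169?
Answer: 17497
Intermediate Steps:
U = -2
S(a) = -162 (S(a) = 7 - 1*169 = 7 - 169 = -162)
(27504 + S((24 + 45)/(41 + U))) + (-6381 - 3464) = (27504 - 162) + (-6381 - 3464) = 27342 - 9845 = 17497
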